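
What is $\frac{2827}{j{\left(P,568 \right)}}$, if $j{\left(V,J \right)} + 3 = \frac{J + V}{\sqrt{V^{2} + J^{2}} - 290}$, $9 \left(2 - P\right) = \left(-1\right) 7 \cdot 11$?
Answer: $- \frac{125513533299}{65310752} - \frac{14720189 \sqrt{26141569}}{65310752} \approx -3074.2$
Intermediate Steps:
$P = \frac{95}{9}$ ($P = 2 - \frac{\left(-1\right) 7 \cdot 11}{9} = 2 - \frac{\left(-7\right) 11}{9} = 2 - - \frac{77}{9} = 2 + \frac{77}{9} = \frac{95}{9} \approx 10.556$)
$j{\left(V,J \right)} = -3 + \frac{J + V}{-290 + \sqrt{J^{2} + V^{2}}}$ ($j{\left(V,J \right)} = -3 + \frac{J + V}{\sqrt{V^{2} + J^{2}} - 290} = -3 + \frac{J + V}{\sqrt{J^{2} + V^{2}} - 290} = -3 + \frac{J + V}{-290 + \sqrt{J^{2} + V^{2}}}$)
$\frac{2827}{j{\left(P,568 \right)}} = \frac{2827}{\frac{1}{-290 + \sqrt{568^{2} + \left(\frac{95}{9}\right)^{2}}} \left(870 + 568 + \frac{95}{9} - 3 \sqrt{568^{2} + \left(\frac{95}{9}\right)^{2}}\right)} = \frac{2827}{\frac{1}{-290 + \sqrt{322624 + \frac{9025}{81}}} \left(870 + 568 + \frac{95}{9} - 3 \sqrt{322624 + \frac{9025}{81}}\right)} = \frac{2827}{\frac{1}{-290 + \sqrt{\frac{26141569}{81}}} \left(870 + 568 + \frac{95}{9} - 3 \sqrt{\frac{26141569}{81}}\right)} = \frac{2827}{\frac{1}{-290 + \frac{\sqrt{26141569}}{9}} \left(870 + 568 + \frac{95}{9} - 3 \frac{\sqrt{26141569}}{9}\right)} = \frac{2827}{\frac{1}{-290 + \frac{\sqrt{26141569}}{9}} \left(870 + 568 + \frac{95}{9} - \frac{\sqrt{26141569}}{3}\right)} = \frac{2827}{\frac{1}{-290 + \frac{\sqrt{26141569}}{9}} \left(\frac{13037}{9} - \frac{\sqrt{26141569}}{3}\right)} = 2827 \frac{-290 + \frac{\sqrt{26141569}}{9}}{\frac{13037}{9} - \frac{\sqrt{26141569}}{3}} = \frac{2827 \left(-290 + \frac{\sqrt{26141569}}{9}\right)}{\frac{13037}{9} - \frac{\sqrt{26141569}}{3}}$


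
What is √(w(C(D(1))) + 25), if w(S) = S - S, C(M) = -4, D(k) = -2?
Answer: 5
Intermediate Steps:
w(S) = 0
√(w(C(D(1))) + 25) = √(0 + 25) = √25 = 5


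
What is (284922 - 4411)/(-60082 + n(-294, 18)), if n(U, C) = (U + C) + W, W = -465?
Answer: -40073/8689 ≈ -4.6119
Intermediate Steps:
n(U, C) = -465 + C + U (n(U, C) = (U + C) - 465 = (C + U) - 465 = -465 + C + U)
(284922 - 4411)/(-60082 + n(-294, 18)) = (284922 - 4411)/(-60082 + (-465 + 18 - 294)) = 280511/(-60082 - 741) = 280511/(-60823) = 280511*(-1/60823) = -40073/8689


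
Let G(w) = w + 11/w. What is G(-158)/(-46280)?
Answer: 4995/1462448 ≈ 0.0034155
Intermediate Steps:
G(-158)/(-46280) = (-158 + 11/(-158))/(-46280) = (-158 + 11*(-1/158))*(-1/46280) = (-158 - 11/158)*(-1/46280) = -24975/158*(-1/46280) = 4995/1462448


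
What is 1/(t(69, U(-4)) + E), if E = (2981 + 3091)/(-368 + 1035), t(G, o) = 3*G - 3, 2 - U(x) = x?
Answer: 29/6180 ≈ 0.0046926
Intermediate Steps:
U(x) = 2 - x
t(G, o) = -3 + 3*G
E = 264/29 (E = 6072/667 = 6072*(1/667) = 264/29 ≈ 9.1035)
1/(t(69, U(-4)) + E) = 1/((-3 + 3*69) + 264/29) = 1/((-3 + 207) + 264/29) = 1/(204 + 264/29) = 1/(6180/29) = 29/6180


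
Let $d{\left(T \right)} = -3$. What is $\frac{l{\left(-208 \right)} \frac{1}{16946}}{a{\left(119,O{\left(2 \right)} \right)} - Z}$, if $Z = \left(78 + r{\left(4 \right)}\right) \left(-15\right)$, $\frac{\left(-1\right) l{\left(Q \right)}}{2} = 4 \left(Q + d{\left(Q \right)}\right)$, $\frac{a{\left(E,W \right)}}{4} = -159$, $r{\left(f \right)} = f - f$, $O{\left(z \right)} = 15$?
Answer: $\frac{422}{2262291} \approx 0.00018654$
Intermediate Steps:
$r{\left(f \right)} = 0$
$a{\left(E,W \right)} = -636$ ($a{\left(E,W \right)} = 4 \left(-159\right) = -636$)
$l{\left(Q \right)} = 24 - 8 Q$ ($l{\left(Q \right)} = - 2 \cdot 4 \left(Q - 3\right) = - 2 \cdot 4 \left(-3 + Q\right) = - 2 \left(-12 + 4 Q\right) = 24 - 8 Q$)
$Z = -1170$ ($Z = \left(78 + 0\right) \left(-15\right) = 78 \left(-15\right) = -1170$)
$\frac{l{\left(-208 \right)} \frac{1}{16946}}{a{\left(119,O{\left(2 \right)} \right)} - Z} = \frac{\left(24 - -1664\right) \frac{1}{16946}}{-636 - -1170} = \frac{\left(24 + 1664\right) \frac{1}{16946}}{-636 + 1170} = \frac{1688 \cdot \frac{1}{16946}}{534} = \frac{844}{8473} \cdot \frac{1}{534} = \frac{422}{2262291}$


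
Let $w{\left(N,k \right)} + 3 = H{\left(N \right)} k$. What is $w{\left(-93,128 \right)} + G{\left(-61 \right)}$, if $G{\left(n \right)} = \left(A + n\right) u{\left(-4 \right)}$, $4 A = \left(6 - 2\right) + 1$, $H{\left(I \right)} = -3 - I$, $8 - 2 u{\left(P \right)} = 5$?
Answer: $\frac{91419}{8} \approx 11427.0$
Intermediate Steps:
$u{\left(P \right)} = \frac{3}{2}$ ($u{\left(P \right)} = 4 - \frac{5}{2} = \frac{3}{2}$)
$A = \frac{5}{4}$ ($A = \frac{\left(6 - 2\right) + 1}{4} = \frac{4 + 1}{4} = \frac{1}{4} \cdot 5 = \frac{5}{4} \approx 1.25$)
$w{\left(N,k \right)} = -3 + k \left(-3 - N\right)$ ($w{\left(N,k \right)} = -3 + \left(-3 - N\right) k = -3 + k \left(-3 - N\right)$)
$G{\left(n \right)} = \frac{15}{8} + \frac{3 n}{2}$ ($G{\left(n \right)} = \left(\frac{5}{4} + n\right) \frac{3}{2} = \frac{15}{8} + \frac{3 n}{2}$)
$w{\left(-93,128 \right)} + G{\left(-61 \right)} = \left(-3 - 128 \left(3 - 93\right)\right) + \left(\frac{15}{8} + \frac{3}{2} \left(-61\right)\right) = \left(-3 - 128 \left(-90\right)\right) + \left(\frac{15}{8} - \frac{183}{2}\right) = \left(-3 + 11520\right) - \frac{717}{8} = 11517 - \frac{717}{8} = \frac{91419}{8}$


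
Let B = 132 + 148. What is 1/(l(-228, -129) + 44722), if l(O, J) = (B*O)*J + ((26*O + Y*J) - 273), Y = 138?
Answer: 1/8256079 ≈ 1.2112e-7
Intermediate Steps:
B = 280
l(O, J) = -273 + 26*O + 138*J + 280*J*O (l(O, J) = (280*O)*J + ((26*O + 138*J) - 273) = 280*J*O + (-273 + 26*O + 138*J) = -273 + 26*O + 138*J + 280*J*O)
1/(l(-228, -129) + 44722) = 1/((-273 + 26*(-228) + 138*(-129) + 280*(-129)*(-228)) + 44722) = 1/((-273 - 5928 - 17802 + 8235360) + 44722) = 1/(8211357 + 44722) = 1/8256079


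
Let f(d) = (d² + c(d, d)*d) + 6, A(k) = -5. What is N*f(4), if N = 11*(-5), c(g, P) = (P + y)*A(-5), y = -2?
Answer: 990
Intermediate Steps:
c(g, P) = 10 - 5*P (c(g, P) = (P - 2)*(-5) = (-2 + P)*(-5) = 10 - 5*P)
f(d) = 6 + d² + d*(10 - 5*d) (f(d) = (d² + (10 - 5*d)*d) + 6 = (d² + d*(10 - 5*d)) + 6 = 6 + d² + d*(10 - 5*d))
N = -55
N*f(4) = -55*(6 - 4*4² + 10*4) = -55*(6 - 4*16 + 40) = -55*(6 - 64 + 40) = -55*(-18) = 990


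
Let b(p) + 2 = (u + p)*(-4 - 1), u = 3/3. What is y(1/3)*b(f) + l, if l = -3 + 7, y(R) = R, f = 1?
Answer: 0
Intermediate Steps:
u = 1 (u = 3*(1/3) = 1)
b(p) = -7 - 5*p (b(p) = -2 + (1 + p)*(-4 - 1) = -2 + (1 + p)*(-5) = -2 + (-5 - 5*p) = -7 - 5*p)
l = 4
y(1/3)*b(f) + l = (-7 - 5*1)/3 + 4 = (-7 - 5)/3 + 4 = (1/3)*(-12) + 4 = -4 + 4 = 0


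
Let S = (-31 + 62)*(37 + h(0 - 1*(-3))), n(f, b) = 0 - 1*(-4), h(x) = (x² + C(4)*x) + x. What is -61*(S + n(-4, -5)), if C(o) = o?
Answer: -115595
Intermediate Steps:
h(x) = x² + 5*x (h(x) = (x² + 4*x) + x = x² + 5*x)
n(f, b) = 4 (n(f, b) = 0 + 4 = 4)
S = 1891 (S = (-31 + 62)*(37 + (0 - 1*(-3))*(5 + (0 - 1*(-3)))) = 31*(37 + (0 + 3)*(5 + (0 + 3))) = 31*(37 + 3*(5 + 3)) = 31*(37 + 3*8) = 31*(37 + 24) = 31*61 = 1891)
-61*(S + n(-4, -5)) = -61*(1891 + 4) = -61*1895 = -115595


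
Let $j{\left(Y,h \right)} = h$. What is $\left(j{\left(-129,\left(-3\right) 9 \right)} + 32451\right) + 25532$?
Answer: $57956$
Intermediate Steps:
$\left(j{\left(-129,\left(-3\right) 9 \right)} + 32451\right) + 25532 = \left(\left(-3\right) 9 + 32451\right) + 25532 = \left(-27 + 32451\right) + 25532 = 32424 + 25532 = 57956$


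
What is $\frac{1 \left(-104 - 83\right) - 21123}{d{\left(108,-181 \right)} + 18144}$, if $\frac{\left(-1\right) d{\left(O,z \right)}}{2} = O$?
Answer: $- \frac{10655}{8964} \approx -1.1886$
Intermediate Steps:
$d{\left(O,z \right)} = - 2 O$
$\frac{1 \left(-104 - 83\right) - 21123}{d{\left(108,-181 \right)} + 18144} = \frac{1 \left(-104 - 83\right) - 21123}{\left(-2\right) 108 + 18144} = \frac{1 \left(-187\right) - 21123}{-216 + 18144} = \frac{-187 - 21123}{17928} = \left(-21310\right) \frac{1}{17928} = - \frac{10655}{8964}$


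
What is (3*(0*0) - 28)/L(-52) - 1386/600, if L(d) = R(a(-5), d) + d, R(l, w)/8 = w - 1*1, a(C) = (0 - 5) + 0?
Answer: -3827/1700 ≈ -2.2512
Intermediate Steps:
a(C) = -5 (a(C) = -5 + 0 = -5)
R(l, w) = -8 + 8*w (R(l, w) = 8*(w - 1*1) = 8*(w - 1) = 8*(-1 + w) = -8 + 8*w)
L(d) = -8 + 9*d (L(d) = (-8 + 8*d) + d = -8 + 9*d)
(3*(0*0) - 28)/L(-52) - 1386/600 = (3*(0*0) - 28)/(-8 + 9*(-52)) - 1386/600 = (3*0 - 28)/(-8 - 468) - 1386*1/600 = (0 - 28)/(-476) - 231/100 = -28*(-1/476) - 231/100 = 1/17 - 231/100 = -3827/1700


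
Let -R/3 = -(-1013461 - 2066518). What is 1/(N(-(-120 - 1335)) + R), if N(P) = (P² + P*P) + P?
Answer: -1/5004432 ≈ -1.9982e-7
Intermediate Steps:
R = -9239937 (R = -(-3)*(-1013461 - 2066518) = -(-3)*(-3079979) = -3*3079979 = -9239937)
N(P) = P + 2*P² (N(P) = (P² + P²) + P = 2*P² + P = P + 2*P²)
1/(N(-(-120 - 1335)) + R) = 1/((-(-120 - 1335))*(1 + 2*(-(-120 - 1335))) - 9239937) = 1/((-1*(-1455))*(1 + 2*(-1*(-1455))) - 9239937) = 1/(1455*(1 + 2*1455) - 9239937) = 1/(1455*(1 + 2910) - 9239937) = 1/(1455*2911 - 9239937) = 1/(4235505 - 9239937) = 1/(-5004432) = -1/5004432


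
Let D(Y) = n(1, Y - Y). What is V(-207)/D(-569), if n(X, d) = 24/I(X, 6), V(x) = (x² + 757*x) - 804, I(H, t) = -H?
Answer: 19109/4 ≈ 4777.3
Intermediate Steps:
V(x) = -804 + x² + 757*x
n(X, d) = -24/X (n(X, d) = 24/((-X)) = 24*(-1/X) = -24/X)
D(Y) = -24 (D(Y) = -24/1 = -24*1 = -24)
V(-207)/D(-569) = (-804 + (-207)² + 757*(-207))/(-24) = (-804 + 42849 - 156699)*(-1/24) = -114654*(-1/24) = 19109/4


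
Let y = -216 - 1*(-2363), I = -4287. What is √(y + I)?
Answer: 2*I*√535 ≈ 46.26*I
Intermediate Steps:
y = 2147 (y = -216 + 2363 = 2147)
√(y + I) = √(2147 - 4287) = √(-2140) = 2*I*√535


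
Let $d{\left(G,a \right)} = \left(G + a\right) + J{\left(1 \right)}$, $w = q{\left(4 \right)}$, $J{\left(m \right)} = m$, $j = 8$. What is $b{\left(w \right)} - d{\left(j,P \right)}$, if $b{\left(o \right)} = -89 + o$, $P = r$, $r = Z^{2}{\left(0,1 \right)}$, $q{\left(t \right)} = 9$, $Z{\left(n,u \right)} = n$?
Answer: $-89$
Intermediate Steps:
$r = 0$ ($r = 0^{2} = 0$)
$w = 9$
$P = 0$
$d{\left(G,a \right)} = 1 + G + a$ ($d{\left(G,a \right)} = \left(G + a\right) + 1 = 1 + G + a$)
$b{\left(w \right)} - d{\left(j,P \right)} = \left(-89 + 9\right) - \left(1 + 8 + 0\right) = -80 - 9 = -89$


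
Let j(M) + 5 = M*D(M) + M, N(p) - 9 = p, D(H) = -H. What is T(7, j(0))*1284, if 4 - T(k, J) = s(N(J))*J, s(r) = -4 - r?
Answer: -46224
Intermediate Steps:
N(p) = 9 + p
j(M) = -5 + M - M**2 (j(M) = -5 + (M*(-M) + M) = -5 + (-M**2 + M) = -5 + (M - M**2) = -5 + M - M**2)
T(k, J) = 4 - J*(-13 - J) (T(k, J) = 4 - (-4 - (9 + J))*J = 4 - (-4 + (-9 - J))*J = 4 - (-13 - J)*J = 4 - J*(-13 - J))
T(7, j(0))*1284 = (4 + (-5 + 0 - 1*0**2)*(13 + (-5 + 0 - 1*0**2)))*1284 = (4 + (-5 + 0 - 1*0)*(13 + (-5 + 0 - 1*0)))*1284 = (4 + (-5 + 0 + 0)*(13 + (-5 + 0 + 0)))*1284 = (4 - 5*(13 - 5))*1284 = (4 - 5*8)*1284 = (4 - 40)*1284 = -36*1284 = -46224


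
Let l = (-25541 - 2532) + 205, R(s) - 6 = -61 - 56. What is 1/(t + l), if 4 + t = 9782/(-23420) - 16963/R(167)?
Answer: -1299810/36030210491 ≈ -3.6076e-5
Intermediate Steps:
R(s) = -111 (R(s) = 6 + (-61 - 56) = 6 - 117 = -111)
l = -27868 (l = -28073 + 205 = -27868)
t = 192894589/1299810 (t = -4 + (9782/(-23420) - 16963/(-111)) = -4 + (9782*(-1/23420) - 16963*(-1/111)) = -4 + (-4891/11710 + 16963/111) = -4 + 198093829/1299810 = 192894589/1299810 ≈ 148.40)
1/(t + l) = 1/(192894589/1299810 - 27868) = 1/(-36030210491/1299810) = -1299810/36030210491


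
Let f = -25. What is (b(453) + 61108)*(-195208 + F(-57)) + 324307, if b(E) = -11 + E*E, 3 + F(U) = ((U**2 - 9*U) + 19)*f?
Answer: -77158110909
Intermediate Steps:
F(U) = -478 - 25*U**2 + 225*U (F(U) = -3 + ((U**2 - 9*U) + 19)*(-25) = -3 + (19 + U**2 - 9*U)*(-25) = -3 + (-475 - 25*U**2 + 225*U) = -478 - 25*U**2 + 225*U)
b(E) = -11 + E**2
(b(453) + 61108)*(-195208 + F(-57)) + 324307 = ((-11 + 453**2) + 61108)*(-195208 + (-478 - 25*(-57)**2 + 225*(-57))) + 324307 = ((-11 + 205209) + 61108)*(-195208 + (-478 - 25*3249 - 12825)) + 324307 = (205198 + 61108)*(-195208 + (-478 - 81225 - 12825)) + 324307 = 266306*(-195208 - 94528) + 324307 = 266306*(-289736) + 324307 = -77158435216 + 324307 = -77158110909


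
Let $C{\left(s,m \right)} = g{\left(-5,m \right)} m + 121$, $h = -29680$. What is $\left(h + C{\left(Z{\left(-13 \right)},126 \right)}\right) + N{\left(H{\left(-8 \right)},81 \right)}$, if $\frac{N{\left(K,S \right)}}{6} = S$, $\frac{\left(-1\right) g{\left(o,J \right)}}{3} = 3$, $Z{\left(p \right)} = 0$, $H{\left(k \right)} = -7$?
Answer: $-30207$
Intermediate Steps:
$g{\left(o,J \right)} = -9$ ($g{\left(o,J \right)} = \left(-3\right) 3 = -9$)
$C{\left(s,m \right)} = 121 - 9 m$ ($C{\left(s,m \right)} = - 9 m + 121 = 121 - 9 m$)
$N{\left(K,S \right)} = 6 S$
$\left(h + C{\left(Z{\left(-13 \right)},126 \right)}\right) + N{\left(H{\left(-8 \right)},81 \right)} = \left(-29680 + \left(121 - 1134\right)\right) + 6 \cdot 81 = \left(-29680 + \left(121 - 1134\right)\right) + 486 = \left(-29680 - 1013\right) + 486 = -30693 + 486 = -30207$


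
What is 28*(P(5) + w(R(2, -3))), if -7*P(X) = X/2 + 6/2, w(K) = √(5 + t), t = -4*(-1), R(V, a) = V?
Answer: 62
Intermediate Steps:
t = 4
w(K) = 3 (w(K) = √(5 + 4) = √9 = 3)
P(X) = -3/7 - X/14 (P(X) = -(X/2 + 6/2)/7 = -(X*(½) + 6*(½))/7 = -(X/2 + 3)/7 = -(3 + X/2)/7 = -3/7 - X/14)
28*(P(5) + w(R(2, -3))) = 28*((-3/7 - 1/14*5) + 3) = 28*((-3/7 - 5/14) + 3) = 28*(-11/14 + 3) = 28*(31/14) = 62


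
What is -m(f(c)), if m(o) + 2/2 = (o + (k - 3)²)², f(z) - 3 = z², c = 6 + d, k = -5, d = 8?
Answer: -69168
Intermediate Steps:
c = 14 (c = 6 + 8 = 14)
f(z) = 3 + z²
m(o) = -1 + (64 + o)² (m(o) = -1 + (o + (-5 - 3)²)² = -1 + (o + (-8)²)² = -1 + (o + 64)² = -1 + (64 + o)²)
-m(f(c)) = -(-1 + (64 + (3 + 14²))²) = -(-1 + (64 + (3 + 196))²) = -(-1 + (64 + 199)²) = -(-1 + 263²) = -(-1 + 69169) = -1*69168 = -69168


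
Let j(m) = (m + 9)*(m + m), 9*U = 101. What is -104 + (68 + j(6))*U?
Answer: 24112/9 ≈ 2679.1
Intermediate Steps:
U = 101/9 (U = (⅑)*101 = 101/9 ≈ 11.222)
j(m) = 2*m*(9 + m) (j(m) = (9 + m)*(2*m) = 2*m*(9 + m))
-104 + (68 + j(6))*U = -104 + (68 + 2*6*(9 + 6))*(101/9) = -104 + (68 + 2*6*15)*(101/9) = -104 + (68 + 180)*(101/9) = -104 + 248*(101/9) = -104 + 25048/9 = 24112/9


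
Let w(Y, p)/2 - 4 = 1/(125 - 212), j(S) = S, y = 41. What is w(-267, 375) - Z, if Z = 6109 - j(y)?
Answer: -527222/87 ≈ -6060.0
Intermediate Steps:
Z = 6068 (Z = 6109 - 1*41 = 6109 - 41 = 6068)
w(Y, p) = 694/87 (w(Y, p) = 8 + 2/(125 - 212) = 8 + 2/(-87) = 8 + 2*(-1/87) = 8 - 2/87 = 694/87)
w(-267, 375) - Z = 694/87 - 1*6068 = 694/87 - 6068 = -527222/87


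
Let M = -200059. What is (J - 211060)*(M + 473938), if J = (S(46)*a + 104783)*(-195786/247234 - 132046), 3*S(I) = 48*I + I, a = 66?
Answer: -690136507605788400555/123617 ≈ -5.5829e+15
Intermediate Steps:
S(I) = 49*I/3 (S(I) = (48*I + I)/3 = (49*I)/3 = 49*I/3)
J = -2519833072040025/123617 (J = (((49/3)*46)*66 + 104783)*(-195786/247234 - 132046) = ((2254/3)*66 + 104783)*(-195786*1/247234 - 132046) = (49588 + 104783)*(-97893/123617 - 132046) = 154371*(-16323228275/123617) = -2519833072040025/123617 ≈ -2.0384e+10)
(J - 211060)*(M + 473938) = (-2519833072040025/123617 - 211060)*(-200059 + 473938) = -2519859162644045/123617*273879 = -690136507605788400555/123617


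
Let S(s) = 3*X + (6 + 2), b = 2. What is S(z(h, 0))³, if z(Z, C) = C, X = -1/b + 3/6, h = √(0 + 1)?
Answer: 512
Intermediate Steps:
h = 1 (h = √1 = 1)
X = 0 (X = -1/2 + 3/6 = -1*½ + 3*(⅙) = -½ + ½ = 0)
S(s) = 8 (S(s) = 3*0 + (6 + 2) = 0 + 8 = 8)
S(z(h, 0))³ = 8³ = 512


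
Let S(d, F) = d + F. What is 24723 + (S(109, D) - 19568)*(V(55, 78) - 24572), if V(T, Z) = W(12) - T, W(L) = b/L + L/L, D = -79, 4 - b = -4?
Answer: 1443463457/3 ≈ 4.8115e+8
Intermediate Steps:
b = 8 (b = 4 - 1*(-4) = 4 + 4 = 8)
W(L) = 1 + 8/L (W(L) = 8/L + L/L = 8/L + 1 = 1 + 8/L)
S(d, F) = F + d
V(T, Z) = 5/3 - T (V(T, Z) = (8 + 12)/12 - T = (1/12)*20 - T = 5/3 - T)
24723 + (S(109, D) - 19568)*(V(55, 78) - 24572) = 24723 + ((-79 + 109) - 19568)*((5/3 - 1*55) - 24572) = 24723 + (30 - 19568)*((5/3 - 55) - 24572) = 24723 - 19538*(-160/3 - 24572) = 24723 - 19538*(-73876/3) = 24723 + 1443389288/3 = 1443463457/3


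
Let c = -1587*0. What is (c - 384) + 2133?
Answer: 1749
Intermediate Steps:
c = 0 (c = -529*0 = 0)
(c - 384) + 2133 = (0 - 384) + 2133 = -384 + 2133 = 1749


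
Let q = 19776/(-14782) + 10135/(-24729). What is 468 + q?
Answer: 85217886115/182772039 ≈ 466.25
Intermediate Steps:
q = -319428137/182772039 (q = 19776*(-1/14782) + 10135*(-1/24729) = -9888/7391 - 10135/24729 = -319428137/182772039 ≈ -1.7477)
468 + q = 468 - 319428137/182772039 = 85217886115/182772039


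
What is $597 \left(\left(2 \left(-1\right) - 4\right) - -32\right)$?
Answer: $15522$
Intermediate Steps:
$597 \left(\left(2 \left(-1\right) - 4\right) - -32\right) = 597 \left(\left(-2 - 4\right) + 32\right) = 597 \left(-6 + 32\right) = 597 \cdot 26 = 15522$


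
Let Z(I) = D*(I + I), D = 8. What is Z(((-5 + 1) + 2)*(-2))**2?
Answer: 4096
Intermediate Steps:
Z(I) = 16*I (Z(I) = 8*(I + I) = 8*(2*I) = 16*I)
Z(((-5 + 1) + 2)*(-2))**2 = (16*(((-5 + 1) + 2)*(-2)))**2 = (16*((-4 + 2)*(-2)))**2 = (16*(-2*(-2)))**2 = (16*4)**2 = 64**2 = 4096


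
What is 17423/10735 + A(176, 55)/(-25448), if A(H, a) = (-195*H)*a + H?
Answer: 136216297/1797265 ≈ 75.791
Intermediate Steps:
A(H, a) = H - 195*H*a (A(H, a) = -195*H*a + H = H - 195*H*a)
17423/10735 + A(176, 55)/(-25448) = 17423/10735 + (176*(1 - 195*55))/(-25448) = 17423*(1/10735) + (176*(1 - 10725))*(-1/25448) = 917/565 + (176*(-10724))*(-1/25448) = 917/565 - 1887424*(-1/25448) = 917/565 + 235928/3181 = 136216297/1797265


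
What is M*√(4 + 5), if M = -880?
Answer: -2640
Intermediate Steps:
M*√(4 + 5) = -880*√(4 + 5) = -880*√9 = -880*3 = -2640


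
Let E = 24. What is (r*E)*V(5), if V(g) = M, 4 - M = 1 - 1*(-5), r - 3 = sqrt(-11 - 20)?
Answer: -144 - 48*I*sqrt(31) ≈ -144.0 - 267.25*I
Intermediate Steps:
r = 3 + I*sqrt(31) (r = 3 + sqrt(-11 - 20) = 3 + sqrt(-31) = 3 + I*sqrt(31) ≈ 3.0 + 5.5678*I)
M = -2 (M = 4 - (1 - 1*(-5)) = 4 - (1 + 5) = 4 - 1*6 = 4 - 6 = -2)
V(g) = -2
(r*E)*V(5) = ((3 + I*sqrt(31))*24)*(-2) = (72 + 24*I*sqrt(31))*(-2) = -144 - 48*I*sqrt(31)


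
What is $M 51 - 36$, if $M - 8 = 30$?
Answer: $1902$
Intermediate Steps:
$M = 38$ ($M = 8 + 30 = 38$)
$M 51 - 36 = 38 \cdot 51 - 36 = 1938 - 36 = 1902$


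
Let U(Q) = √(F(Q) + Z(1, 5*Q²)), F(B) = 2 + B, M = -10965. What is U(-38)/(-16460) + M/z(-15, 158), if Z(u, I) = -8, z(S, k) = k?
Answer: -10965/158 - I*√11/8230 ≈ -69.399 - 0.00040299*I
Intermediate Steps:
U(Q) = √(-6 + Q) (U(Q) = √((2 + Q) - 8) = √(-6 + Q))
U(-38)/(-16460) + M/z(-15, 158) = √(-6 - 38)/(-16460) - 10965/158 = √(-44)*(-1/16460) - 10965*1/158 = (2*I*√11)*(-1/16460) - 10965/158 = -I*√11/8230 - 10965/158 = -10965/158 - I*√11/8230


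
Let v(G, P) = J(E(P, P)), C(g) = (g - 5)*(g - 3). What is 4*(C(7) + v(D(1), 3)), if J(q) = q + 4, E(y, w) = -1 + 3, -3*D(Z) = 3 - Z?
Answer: 56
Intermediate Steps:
D(Z) = -1 + Z/3 (D(Z) = -(3 - Z)/3 = -1 + Z/3)
E(y, w) = 2
J(q) = 4 + q
C(g) = (-5 + g)*(-3 + g)
v(G, P) = 6 (v(G, P) = 4 + 2 = 6)
4*(C(7) + v(D(1), 3)) = 4*((15 + 7² - 8*7) + 6) = 4*((15 + 49 - 56) + 6) = 4*(8 + 6) = 4*14 = 56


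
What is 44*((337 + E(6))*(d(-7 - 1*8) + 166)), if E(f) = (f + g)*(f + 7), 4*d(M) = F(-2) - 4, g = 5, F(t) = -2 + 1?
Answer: 3479520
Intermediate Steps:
F(t) = -1
d(M) = -5/4 (d(M) = (-1 - 4)/4 = (¼)*(-5) = -5/4)
E(f) = (5 + f)*(7 + f) (E(f) = (f + 5)*(f + 7) = (5 + f)*(7 + f))
44*((337 + E(6))*(d(-7 - 1*8) + 166)) = 44*((337 + (35 + 6² + 12*6))*(-5/4 + 166)) = 44*((337 + (35 + 36 + 72))*(659/4)) = 44*((337 + 143)*(659/4)) = 44*(480*(659/4)) = 44*79080 = 3479520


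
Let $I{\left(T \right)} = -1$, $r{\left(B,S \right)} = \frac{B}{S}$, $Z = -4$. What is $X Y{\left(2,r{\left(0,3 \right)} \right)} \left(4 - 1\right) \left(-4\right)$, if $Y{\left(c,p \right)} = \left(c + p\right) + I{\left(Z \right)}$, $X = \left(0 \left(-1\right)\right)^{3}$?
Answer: $0$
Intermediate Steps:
$X = 0$ ($X = 0^{3} = 0$)
$Y{\left(c,p \right)} = -1 + c + p$ ($Y{\left(c,p \right)} = \left(c + p\right) - 1 = -1 + c + p$)
$X Y{\left(2,r{\left(0,3 \right)} \right)} \left(4 - 1\right) \left(-4\right) = 0 \left(-1 + 2 + \frac{0}{3}\right) \left(4 - 1\right) \left(-4\right) = 0 \left(-1 + 2 + 0 \cdot \frac{1}{3}\right) 3 \left(-4\right) = 0 \left(-1 + 2 + 0\right) \left(-12\right) = 0 \cdot 1 \left(-12\right) = 0 \left(-12\right) = 0$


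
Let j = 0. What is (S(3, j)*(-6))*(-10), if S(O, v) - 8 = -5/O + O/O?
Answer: 440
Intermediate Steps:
S(O, v) = 9 - 5/O (S(O, v) = 8 + (-5/O + O/O) = 8 + (-5/O + 1) = 8 + (1 - 5/O) = 9 - 5/O)
(S(3, j)*(-6))*(-10) = ((9 - 5/3)*(-6))*(-10) = ((22/3)*(-6))*(-10) = -44*(-10) = 440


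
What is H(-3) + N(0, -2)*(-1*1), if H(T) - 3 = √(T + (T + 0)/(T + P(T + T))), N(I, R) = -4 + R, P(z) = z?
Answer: 9 + 2*I*√6/3 ≈ 9.0 + 1.633*I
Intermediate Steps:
H(T) = 3 + √(⅓ + T) (H(T) = 3 + √(T + (T + 0)/(T + (T + T))) = 3 + √(T + T/(T + 2*T)) = 3 + √(T + T/((3*T))) = 3 + √(T + T*(1/(3*T))) = 3 + √(T + ⅓) = 3 + √(⅓ + T))
H(-3) + N(0, -2)*(-1*1) = (3 + √(3 + 9*(-3))/3) + (-4 - 2)*(-1*1) = (3 + √(3 - 27)/3) - 6*(-1) = (3 + √(-24)/3) + 6 = (3 + (2*I*√6)/3) + 6 = (3 + 2*I*√6/3) + 6 = 9 + 2*I*√6/3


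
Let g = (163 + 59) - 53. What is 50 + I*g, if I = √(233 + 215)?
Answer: 50 + 1352*√7 ≈ 3627.1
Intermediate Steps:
I = 8*√7 (I = √448 = 8*√7 ≈ 21.166)
g = 169 (g = 222 - 53 = 169)
50 + I*g = 50 + (8*√7)*169 = 50 + 1352*√7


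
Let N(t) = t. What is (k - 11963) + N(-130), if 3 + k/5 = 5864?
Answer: 17212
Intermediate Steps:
k = 29305 (k = -15 + 5*5864 = -15 + 29320 = 29305)
(k - 11963) + N(-130) = (29305 - 11963) - 130 = 17342 - 130 = 17212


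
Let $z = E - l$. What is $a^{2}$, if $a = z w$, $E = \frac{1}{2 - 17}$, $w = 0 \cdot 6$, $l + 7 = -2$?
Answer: $0$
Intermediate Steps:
$l = -9$ ($l = -7 - 2 = -9$)
$w = 0$
$E = - \frac{1}{15}$ ($E = \frac{1}{-15} = - \frac{1}{15} \approx -0.066667$)
$z = \frac{134}{15}$ ($z = - \frac{1}{15} - -9 = - \frac{1}{15} + 9 = \frac{134}{15} \approx 8.9333$)
$a = 0$ ($a = \frac{134}{15} \cdot 0 = 0$)
$a^{2} = 0^{2} = 0$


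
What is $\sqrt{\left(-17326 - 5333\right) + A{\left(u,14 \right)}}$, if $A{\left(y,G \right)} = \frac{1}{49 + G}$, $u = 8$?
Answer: $\frac{2 i \sqrt{2498153}}{21} \approx 150.53 i$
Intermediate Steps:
$\sqrt{\left(-17326 - 5333\right) + A{\left(u,14 \right)}} = \sqrt{\left(-17326 - 5333\right) + \frac{1}{49 + 14}} = \sqrt{-22659 + \frac{1}{63}} = \sqrt{- \frac{1427516}{63}} = \frac{2 i \sqrt{2498153}}{21}$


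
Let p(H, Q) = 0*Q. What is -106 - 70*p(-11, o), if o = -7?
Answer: -106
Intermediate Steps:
p(H, Q) = 0
-106 - 70*p(-11, o) = -106 - 70*0 = -106 + 0 = -106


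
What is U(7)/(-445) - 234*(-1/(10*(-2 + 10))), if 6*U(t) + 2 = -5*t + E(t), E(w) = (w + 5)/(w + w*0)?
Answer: 219661/74760 ≈ 2.9382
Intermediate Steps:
E(w) = (5 + w)/w (E(w) = (5 + w)/(w + 0) = (5 + w)/w)
U(t) = -1/3 - 5*t/6 + (5 + t)/(6*t) (U(t) = -1/3 + (-5*t + (5 + t)/t)/6 = -1/3 + (-5*t/6 + (5 + t)/(6*t)) = -1/3 - 5*t/6 + (5 + t)/(6*t))
U(7)/(-445) - 234*(-1/(10*(-2 + 10))) = ((1/6)*(5 - 1*7 - 5*7**2)/7)/(-445) - 234*(-1/(10*(-2 + 10))) = ((1/6)*(1/7)*(5 - 7 - 5*49))*(-1/445) - 234/(8*(-10)) = ((1/6)*(1/7)*(5 - 7 - 245))*(-1/445) - 234/(-80) = ((1/6)*(1/7)*(-247))*(-1/445) - 234*(-1/80) = -247/42*(-1/445) + 117/40 = 247/18690 + 117/40 = 219661/74760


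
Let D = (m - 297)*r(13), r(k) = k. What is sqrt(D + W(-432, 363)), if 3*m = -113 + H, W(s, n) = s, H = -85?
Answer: I*sqrt(5151) ≈ 71.771*I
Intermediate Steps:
m = -66 (m = (-113 - 85)/3 = (1/3)*(-198) = -66)
D = -4719 (D = (-66 - 297)*13 = -363*13 = -4719)
sqrt(D + W(-432, 363)) = sqrt(-4719 - 432) = sqrt(-5151) = I*sqrt(5151)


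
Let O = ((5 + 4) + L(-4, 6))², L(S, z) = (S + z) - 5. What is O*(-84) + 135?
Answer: -2889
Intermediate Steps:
L(S, z) = -5 + S + z
O = 36 (O = ((5 + 4) + (-5 - 4 + 6))² = (9 - 3)² = 6² = 36)
O*(-84) + 135 = 36*(-84) + 135 = -3024 + 135 = -2889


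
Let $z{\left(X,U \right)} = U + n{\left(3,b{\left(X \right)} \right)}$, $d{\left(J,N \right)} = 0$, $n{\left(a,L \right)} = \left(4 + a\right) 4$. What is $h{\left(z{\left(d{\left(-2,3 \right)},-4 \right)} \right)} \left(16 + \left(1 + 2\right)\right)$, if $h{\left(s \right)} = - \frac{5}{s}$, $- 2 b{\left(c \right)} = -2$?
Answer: $- \frac{95}{24} \approx -3.9583$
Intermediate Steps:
$b{\left(c \right)} = 1$ ($b{\left(c \right)} = \left(- \frac{1}{2}\right) \left(-2\right) = 1$)
$n{\left(a,L \right)} = 16 + 4 a$
$z{\left(X,U \right)} = 28 + U$ ($z{\left(X,U \right)} = U + \left(16 + 4 \cdot 3\right) = U + \left(16 + 12\right) = U + 28 = 28 + U$)
$h{\left(z{\left(d{\left(-2,3 \right)},-4 \right)} \right)} \left(16 + \left(1 + 2\right)\right) = - \frac{5}{28 - 4} \left(16 + \left(1 + 2\right)\right) = - \frac{5}{24} \left(16 + 3\right) = \left(-5\right) \frac{1}{24} \cdot 19 = \left(- \frac{5}{24}\right) 19 = - \frac{95}{24}$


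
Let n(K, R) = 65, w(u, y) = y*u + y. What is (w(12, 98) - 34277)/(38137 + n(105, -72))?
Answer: -11001/12734 ≈ -0.86391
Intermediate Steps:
w(u, y) = y + u*y (w(u, y) = u*y + y = y + u*y)
(w(12, 98) - 34277)/(38137 + n(105, -72)) = (98*(1 + 12) - 34277)/(38137 + 65) = (98*13 - 34277)/38202 = (1274 - 34277)*(1/38202) = -33003*1/38202 = -11001/12734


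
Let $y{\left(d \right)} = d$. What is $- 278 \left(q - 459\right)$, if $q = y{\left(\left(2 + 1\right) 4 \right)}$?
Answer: $124266$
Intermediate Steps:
$q = 12$ ($q = \left(2 + 1\right) 4 = 3 \cdot 4 = 12$)
$- 278 \left(q - 459\right) = - 278 \left(12 - 459\right) = \left(-278\right) \left(-447\right) = 124266$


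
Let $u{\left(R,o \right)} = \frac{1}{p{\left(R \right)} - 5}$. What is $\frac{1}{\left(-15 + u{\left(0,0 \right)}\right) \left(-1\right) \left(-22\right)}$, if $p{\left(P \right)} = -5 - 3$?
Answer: $- \frac{13}{4312} \approx -0.0030148$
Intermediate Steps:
$p{\left(P \right)} = -8$ ($p{\left(P \right)} = -5 - 3 = -8$)
$u{\left(R,o \right)} = - \frac{1}{13}$ ($u{\left(R,o \right)} = \frac{1}{-8 - 5} = \frac{1}{-13} = - \frac{1}{13}$)
$\frac{1}{\left(-15 + u{\left(0,0 \right)}\right) \left(-1\right) \left(-22\right)} = \frac{1}{\left(-15 - \frac{1}{13}\right) \left(-1\right) \left(-22\right)} = \frac{1}{\left(- \frac{196}{13}\right) \left(-1\right) \left(-22\right)} = \frac{1}{\frac{196}{13} \left(-22\right)} = \frac{1}{- \frac{4312}{13}} = - \frac{13}{4312}$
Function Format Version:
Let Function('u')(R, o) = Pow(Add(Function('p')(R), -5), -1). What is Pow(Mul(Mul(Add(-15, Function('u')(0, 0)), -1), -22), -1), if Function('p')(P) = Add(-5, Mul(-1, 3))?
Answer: Rational(-13, 4312) ≈ -0.0030148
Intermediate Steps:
Function('p')(P) = -8 (Function('p')(P) = Add(-5, -3) = -8)
Function('u')(R, o) = Rational(-1, 13) (Function('u')(R, o) = Pow(Add(-8, -5), -1) = Pow(-13, -1) = Rational(-1, 13))
Pow(Mul(Mul(Add(-15, Function('u')(0, 0)), -1), -22), -1) = Pow(Mul(Mul(Add(-15, Rational(-1, 13)), -1), -22), -1) = Pow(Mul(Mul(Rational(-196, 13), -1), -22), -1) = Pow(Mul(Rational(196, 13), -22), -1) = Pow(Rational(-4312, 13), -1) = Rational(-13, 4312)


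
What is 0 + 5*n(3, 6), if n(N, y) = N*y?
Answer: 90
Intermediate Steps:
0 + 5*n(3, 6) = 0 + 5*(3*6) = 0 + 5*18 = 0 + 90 = 90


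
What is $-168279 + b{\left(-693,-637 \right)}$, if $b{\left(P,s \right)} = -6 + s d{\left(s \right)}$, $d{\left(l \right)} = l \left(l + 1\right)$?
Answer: $-258237369$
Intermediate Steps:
$d{\left(l \right)} = l \left(1 + l\right)$
$b{\left(P,s \right)} = -6 + s^{2} \left(1 + s\right)$ ($b{\left(P,s \right)} = -6 + s s \left(1 + s\right) = -6 + s^{2} \left(1 + s\right)$)
$-168279 + b{\left(-693,-637 \right)} = -168279 + \left(-6 + \left(-637\right)^{2} \left(1 - 637\right)\right) = -168279 + \left(-6 + 405769 \left(-636\right)\right) = -168279 - 258069090 = -258237369$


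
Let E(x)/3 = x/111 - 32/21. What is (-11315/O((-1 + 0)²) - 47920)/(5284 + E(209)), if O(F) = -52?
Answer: -128491195/14235884 ≈ -9.0259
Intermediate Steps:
E(x) = -32/7 + x/37 (E(x) = 3*(x/111 - 32/21) = 3*(-32/21 + x/111) = -32/7 + x/37)
(-11315/O((-1 + 0)²) - 47920)/(5284 + E(209)) = (-11315/(-52) - 47920)/(5284 + (-32/7 + (1/37)*209)) = (-11315*(-1/52) - 47920)/(5284 + (-32/7 + 209/37)) = (11315/52 - 47920)/(5284 + 279/259) = -2480525/(52*1368835/259) = -2480525/52*259/1368835 = -128491195/14235884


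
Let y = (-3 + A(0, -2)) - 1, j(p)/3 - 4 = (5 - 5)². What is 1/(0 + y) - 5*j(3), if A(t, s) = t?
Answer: -241/4 ≈ -60.250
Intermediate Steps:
j(p) = 12 (j(p) = 12 + 3*(5 - 5)² = 12 + 3*0² = 12 + 3*0 = 12 + 0 = 12)
y = -4 (y = (-3 + 0) - 1 = -3 - 1 = -4)
1/(0 + y) - 5*j(3) = 1/(0 - 4) - 5*12 = 1/(-4) - 60 = -¼ - 60 = -241/4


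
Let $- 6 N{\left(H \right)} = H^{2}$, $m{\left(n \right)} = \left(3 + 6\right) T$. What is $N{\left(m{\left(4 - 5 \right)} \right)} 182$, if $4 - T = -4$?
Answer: $-157248$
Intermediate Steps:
$T = 8$ ($T = 4 - -4 = 4 + 4 = 8$)
$m{\left(n \right)} = 72$ ($m{\left(n \right)} = \left(3 + 6\right) 8 = 9 \cdot 8 = 72$)
$N{\left(H \right)} = - \frac{H^{2}}{6}$
$N{\left(m{\left(4 - 5 \right)} \right)} 182 = - \frac{72^{2}}{6} \cdot 182 = \left(- \frac{1}{6}\right) 5184 \cdot 182 = \left(-864\right) 182 = -157248$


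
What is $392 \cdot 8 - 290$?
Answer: $2846$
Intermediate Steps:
$392 \cdot 8 - 290 = 3136 - 290 = 2846$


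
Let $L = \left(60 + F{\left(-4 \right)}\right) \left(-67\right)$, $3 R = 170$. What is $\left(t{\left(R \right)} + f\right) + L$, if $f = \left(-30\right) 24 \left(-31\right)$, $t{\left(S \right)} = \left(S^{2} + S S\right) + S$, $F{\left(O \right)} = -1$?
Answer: $\frac{223613}{9} \approx 24846.0$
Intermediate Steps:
$R = \frac{170}{3}$ ($R = \frac{1}{3} \cdot 170 = \frac{170}{3} \approx 56.667$)
$t{\left(S \right)} = S + 2 S^{2}$ ($t{\left(S \right)} = \left(S^{2} + S^{2}\right) + S = 2 S^{2} + S = S + 2 S^{2}$)
$f = 22320$ ($f = \left(-720\right) \left(-31\right) = 22320$)
$L = -3953$ ($L = \left(60 - 1\right) \left(-67\right) = 59 \left(-67\right) = -3953$)
$\left(t{\left(R \right)} + f\right) + L = \left(\frac{170 \left(1 + 2 \cdot \frac{170}{3}\right)}{3} + 22320\right) - 3953 = \left(\frac{170 \left(1 + \frac{340}{3}\right)}{3} + 22320\right) - 3953 = \left(\frac{170}{3} \cdot \frac{343}{3} + 22320\right) - 3953 = \left(\frac{58310}{9} + 22320\right) - 3953 = \frac{259190}{9} - 3953 = \frac{223613}{9}$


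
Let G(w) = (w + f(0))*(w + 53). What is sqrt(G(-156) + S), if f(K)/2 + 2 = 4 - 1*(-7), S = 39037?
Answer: sqrt(53251) ≈ 230.76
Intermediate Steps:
f(K) = 18 (f(K) = -4 + 2*(4 - 1*(-7)) = -4 + 2*(4 + 7) = -4 + 2*11 = -4 + 22 = 18)
G(w) = (18 + w)*(53 + w) (G(w) = (w + 18)*(w + 53) = (18 + w)*(53 + w))
sqrt(G(-156) + S) = sqrt((954 + (-156)**2 + 71*(-156)) + 39037) = sqrt((954 + 24336 - 11076) + 39037) = sqrt(14214 + 39037) = sqrt(53251)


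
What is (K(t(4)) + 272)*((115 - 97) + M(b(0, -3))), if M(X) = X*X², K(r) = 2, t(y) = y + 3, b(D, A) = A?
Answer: -2466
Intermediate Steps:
t(y) = 3 + y
M(X) = X³
(K(t(4)) + 272)*((115 - 97) + M(b(0, -3))) = (2 + 272)*((115 - 97) + (-3)³) = 274*(18 - 27) = 274*(-9) = -2466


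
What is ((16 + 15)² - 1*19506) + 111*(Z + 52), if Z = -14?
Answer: -14327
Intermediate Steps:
((16 + 15)² - 1*19506) + 111*(Z + 52) = ((16 + 15)² - 1*19506) + 111*(-14 + 52) = (31² - 19506) + 111*38 = (961 - 19506) + 4218 = -18545 + 4218 = -14327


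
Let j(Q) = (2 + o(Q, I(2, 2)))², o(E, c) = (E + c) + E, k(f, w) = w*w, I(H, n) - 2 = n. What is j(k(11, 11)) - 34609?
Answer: 26895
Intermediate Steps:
I(H, n) = 2 + n
k(f, w) = w²
o(E, c) = c + 2*E
j(Q) = (6 + 2*Q)² (j(Q) = (2 + ((2 + 2) + 2*Q))² = (2 + (4 + 2*Q))² = (6 + 2*Q)²)
j(k(11, 11)) - 34609 = 4*(3 + 11²)² - 34609 = 4*(3 + 121)² - 34609 = 4*124² - 34609 = 4*15376 - 34609 = 61504 - 34609 = 26895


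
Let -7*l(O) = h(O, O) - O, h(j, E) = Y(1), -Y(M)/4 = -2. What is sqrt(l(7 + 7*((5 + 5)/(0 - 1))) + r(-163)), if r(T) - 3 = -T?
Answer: sqrt(7637)/7 ≈ 12.484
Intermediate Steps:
Y(M) = 8 (Y(M) = -4*(-2) = 8)
h(j, E) = 8
r(T) = 3 - T
l(O) = -8/7 + O/7 (l(O) = -(8 - O)/7 = -8/7 + O/7)
sqrt(l(7 + 7*((5 + 5)/(0 - 1))) + r(-163)) = sqrt((-8/7 + (7 + 7*((5 + 5)/(0 - 1)))/7) + (3 - 1*(-163))) = sqrt((-8/7 + (7 + 7*(10/(-1)))/7) + (3 + 163)) = sqrt((-8/7 + (7 + 7*(10*(-1)))/7) + 166) = sqrt((-8/7 + (7 + 7*(-10))/7) + 166) = sqrt((-8/7 + (7 - 70)/7) + 166) = sqrt((-8/7 + (1/7)*(-63)) + 166) = sqrt((-8/7 - 9) + 166) = sqrt(-71/7 + 166) = sqrt(1091/7) = sqrt(7637)/7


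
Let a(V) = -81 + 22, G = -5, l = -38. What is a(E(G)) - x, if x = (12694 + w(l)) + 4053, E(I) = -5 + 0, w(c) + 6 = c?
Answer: -16762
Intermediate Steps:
w(c) = -6 + c
E(I) = -5
a(V) = -59
x = 16703 (x = (12694 + (-6 - 38)) + 4053 = (12694 - 44) + 4053 = 12650 + 4053 = 16703)
a(E(G)) - x = -59 - 1*16703 = -59 - 16703 = -16762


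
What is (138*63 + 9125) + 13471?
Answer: 31290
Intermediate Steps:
(138*63 + 9125) + 13471 = (8694 + 9125) + 13471 = 17819 + 13471 = 31290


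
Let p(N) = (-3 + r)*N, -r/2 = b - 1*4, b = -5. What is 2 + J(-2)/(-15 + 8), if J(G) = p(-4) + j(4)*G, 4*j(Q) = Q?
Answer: 76/7 ≈ 10.857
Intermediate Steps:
j(Q) = Q/4
r = 18 (r = -2*(-5 - 1*4) = -2*(-5 - 4) = -2*(-9) = 18)
p(N) = 15*N (p(N) = (-3 + 18)*N = 15*N)
J(G) = -60 + G (J(G) = 15*(-4) + ((¼)*4)*G = -60 + 1*G = -60 + G)
2 + J(-2)/(-15 + 8) = 2 + (-60 - 2)/(-15 + 8) = 2 - 62/(-7) = 2 - ⅐*(-62) = 2 + 62/7 = 76/7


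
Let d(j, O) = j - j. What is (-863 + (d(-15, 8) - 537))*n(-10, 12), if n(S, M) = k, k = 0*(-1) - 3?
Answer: 4200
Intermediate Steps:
k = -3 (k = 0 - 3 = -3)
d(j, O) = 0
n(S, M) = -3
(-863 + (d(-15, 8) - 537))*n(-10, 12) = (-863 + (0 - 537))*(-3) = (-863 - 537)*(-3) = -1400*(-3) = 4200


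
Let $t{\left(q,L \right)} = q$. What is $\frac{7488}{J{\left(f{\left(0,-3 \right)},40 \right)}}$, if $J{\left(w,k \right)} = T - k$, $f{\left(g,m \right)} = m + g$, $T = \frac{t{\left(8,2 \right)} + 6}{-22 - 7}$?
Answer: $- \frac{108576}{587} \approx -184.97$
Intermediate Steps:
$T = - \frac{14}{29}$ ($T = \frac{8 + 6}{-22 - 7} = \frac{14}{-29} = 14 \left(- \frac{1}{29}\right) = - \frac{14}{29} \approx -0.48276$)
$f{\left(g,m \right)} = g + m$
$J{\left(w,k \right)} = - \frac{14}{29} - k$
$\frac{7488}{J{\left(f{\left(0,-3 \right)},40 \right)}} = \frac{7488}{- \frac{14}{29} - 40} = \frac{7488}{- \frac{1174}{29}} = 7488 \left(- \frac{29}{1174}\right) = - \frac{108576}{587}$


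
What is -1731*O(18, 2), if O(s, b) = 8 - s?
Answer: 17310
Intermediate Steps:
-1731*O(18, 2) = -1731*(8 - 1*18) = -1731*(8 - 18) = -1731*(-10) = 17310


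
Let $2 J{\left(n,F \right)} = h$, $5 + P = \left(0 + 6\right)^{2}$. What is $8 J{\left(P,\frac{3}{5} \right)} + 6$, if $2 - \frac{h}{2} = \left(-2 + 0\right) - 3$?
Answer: $62$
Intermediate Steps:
$h = 14$ ($h = 4 - 2 \left(\left(-2 + 0\right) - 3\right) = 4 - 2 \left(-2 - 3\right) = 4 - -10 = 4 + 10 = 14$)
$P = 31$ ($P = -5 + \left(0 + 6\right)^{2} = -5 + 6^{2} = -5 + 36 = 31$)
$J{\left(n,F \right)} = 7$ ($J{\left(n,F \right)} = \frac{1}{2} \cdot 14 = 7$)
$8 J{\left(P,\frac{3}{5} \right)} + 6 = 8 \cdot 7 + 6 = 56 + 6 = 62$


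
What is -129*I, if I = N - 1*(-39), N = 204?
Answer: -31347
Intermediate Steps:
I = 243 (I = 204 - 1*(-39) = 204 + 39 = 243)
-129*I = -129*243 = -31347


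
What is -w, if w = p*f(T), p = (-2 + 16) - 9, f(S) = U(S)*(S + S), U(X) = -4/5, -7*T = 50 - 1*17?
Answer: -264/7 ≈ -37.714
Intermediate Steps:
T = -33/7 (T = -(50 - 1*17)/7 = -(50 - 17)/7 = -1/7*33 = -33/7 ≈ -4.7143)
U(X) = -4/5 (U(X) = -4*1/5 = -4/5)
f(S) = -8*S/5 (f(S) = -4*(S + S)/5 = -8*S/5)
p = 5 (p = 14 - 9 = 5)
w = 264/7 (w = 5*(-8/5*(-33/7)) = 5*(264/35) = 264/7 ≈ 37.714)
-w = -1*264/7 = -264/7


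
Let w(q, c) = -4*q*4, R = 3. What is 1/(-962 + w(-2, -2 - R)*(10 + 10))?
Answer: -1/322 ≈ -0.0031056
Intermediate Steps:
w(q, c) = -16*q
1/(-962 + w(-2, -2 - R)*(10 + 10)) = 1/(-962 + (-16*(-2))*(10 + 10)) = 1/(-962 + 32*20) = 1/(-962 + 640) = 1/(-322) = -1/322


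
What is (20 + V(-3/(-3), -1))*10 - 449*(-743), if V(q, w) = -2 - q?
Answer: 333777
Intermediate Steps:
(20 + V(-3/(-3), -1))*10 - 449*(-743) = (20 + (-2 - (-3)/(-3)))*10 - 449*(-743) = (20 + (-2 - (-3)*(-1)/3))*10 + 333607 = (20 + (-2 - 1*1))*10 + 333607 = (20 + (-2 - 1))*10 + 333607 = (20 - 3)*10 + 333607 = 17*10 + 333607 = 170 + 333607 = 333777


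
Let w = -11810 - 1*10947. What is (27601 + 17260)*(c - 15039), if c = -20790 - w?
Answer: -586422992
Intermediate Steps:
w = -22757 (w = -11810 - 10947 = -22757)
c = 1967 (c = -20790 - 1*(-22757) = -20790 + 22757 = 1967)
(27601 + 17260)*(c - 15039) = (27601 + 17260)*(1967 - 15039) = 44861*(-13072) = -586422992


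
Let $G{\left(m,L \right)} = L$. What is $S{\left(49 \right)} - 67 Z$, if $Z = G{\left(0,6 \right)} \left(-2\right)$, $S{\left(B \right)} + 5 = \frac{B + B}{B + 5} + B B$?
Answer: $\frac{86449}{27} \approx 3201.8$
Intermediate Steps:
$S{\left(B \right)} = -5 + B^{2} + \frac{2 B}{5 + B}$ ($S{\left(B \right)} = -5 + \left(\frac{B + B}{B + 5} + B B\right) = -5 + \left(\frac{2 B}{5 + B} + B^{2}\right) = -5 + \left(B^{2} + \frac{2 B}{5 + B}\right) = -5 + B^{2} + \frac{2 B}{5 + B}$)
$Z = -12$ ($Z = 6 \left(-2\right) = -12$)
$S{\left(49 \right)} - 67 Z = \frac{-25 + 49^{3} - 147 + 5 \cdot 49^{2}}{5 + 49} - -804 = \frac{-25 + 117649 - 147 + 5 \cdot 2401}{54} + 804 = \frac{-25 + 117649 - 147 + 12005}{54} + 804 = \frac{1}{54} \cdot 129482 + 804 = \frac{64741}{27} + 804 = \frac{86449}{27}$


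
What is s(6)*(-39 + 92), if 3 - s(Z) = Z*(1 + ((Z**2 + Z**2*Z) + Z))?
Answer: -82203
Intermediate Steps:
s(Z) = 3 - Z*(1 + Z + Z**2 + Z**3) (s(Z) = 3 - Z*(1 + ((Z**2 + Z**2*Z) + Z)) = 3 - Z*(1 + ((Z**2 + Z**3) + Z)) = 3 - Z*(1 + (Z + Z**2 + Z**3)) = 3 - Z*(1 + Z + Z**2 + Z**3))
s(6)*(-39 + 92) = (3 - 1*6 - 1*6**2 - 1*6**3 - 1*6**4)*(-39 + 92) = (3 - 6 - 1*36 - 1*216 - 1*1296)*53 = (3 - 6 - 36 - 216 - 1296)*53 = -1551*53 = -82203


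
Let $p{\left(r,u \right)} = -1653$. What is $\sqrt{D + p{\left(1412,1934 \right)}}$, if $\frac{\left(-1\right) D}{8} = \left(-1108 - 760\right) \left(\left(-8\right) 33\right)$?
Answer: $69 i \sqrt{829} \approx 1986.7 i$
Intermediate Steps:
$D = -3945216$ ($D = - 8 \left(-1108 - 760\right) \left(\left(-8\right) 33\right) = - 8 \left(\left(-1868\right) \left(-264\right)\right) = \left(-8\right) 493152 = -3945216$)
$\sqrt{D + p{\left(1412,1934 \right)}} = \sqrt{-3945216 - 1653} = \sqrt{-3946869} = 69 i \sqrt{829}$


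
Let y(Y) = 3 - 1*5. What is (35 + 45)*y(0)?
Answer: -160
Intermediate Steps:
y(Y) = -2 (y(Y) = 3 - 5 = -2)
(35 + 45)*y(0) = (35 + 45)*(-2) = 80*(-2) = -160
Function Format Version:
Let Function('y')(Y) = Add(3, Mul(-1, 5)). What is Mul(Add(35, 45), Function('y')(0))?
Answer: -160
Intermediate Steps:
Function('y')(Y) = -2 (Function('y')(Y) = Add(3, -5) = -2)
Mul(Add(35, 45), Function('y')(0)) = Mul(Add(35, 45), -2) = Mul(80, -2) = -160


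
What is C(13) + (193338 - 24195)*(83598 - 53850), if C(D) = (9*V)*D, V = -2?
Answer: 5031665730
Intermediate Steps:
C(D) = -18*D (C(D) = (9*(-2))*D = -18*D)
C(13) + (193338 - 24195)*(83598 - 53850) = -18*13 + (193338 - 24195)*(83598 - 53850) = -234 + 169143*29748 = -234 + 5031665964 = 5031665730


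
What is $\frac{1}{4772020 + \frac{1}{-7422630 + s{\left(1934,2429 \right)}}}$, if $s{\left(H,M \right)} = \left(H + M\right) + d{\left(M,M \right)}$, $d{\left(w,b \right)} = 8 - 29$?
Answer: $\frac{7418288}{35400218701759} \approx 2.0955 \cdot 10^{-7}$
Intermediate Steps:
$d{\left(w,b \right)} = -21$ ($d{\left(w,b \right)} = 8 - 29 = -21$)
$s{\left(H,M \right)} = -21 + H + M$ ($s{\left(H,M \right)} = \left(H + M\right) - 21 = -21 + H + M$)
$\frac{1}{4772020 + \frac{1}{-7422630 + s{\left(1934,2429 \right)}}} = \frac{1}{4772020 + \frac{1}{-7422630 + \left(-21 + 1934 + 2429\right)}} = \frac{1}{4772020 + \frac{1}{-7422630 + 4342}} = \frac{1}{4772020 + \frac{1}{-7418288}} = \frac{1}{4772020 - \frac{1}{7418288}} = \frac{1}{\frac{35400218701759}{7418288}} = \frac{7418288}{35400218701759}$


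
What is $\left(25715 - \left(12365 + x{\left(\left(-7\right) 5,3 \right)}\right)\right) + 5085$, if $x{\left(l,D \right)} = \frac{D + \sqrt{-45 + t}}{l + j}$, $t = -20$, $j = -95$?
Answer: $\frac{2396553}{130} + \frac{i \sqrt{65}}{130} \approx 18435.0 + 0.062017 i$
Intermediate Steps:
$x{\left(l,D \right)} = \frac{D + i \sqrt{65}}{-95 + l}$ ($x{\left(l,D \right)} = \frac{D + \sqrt{-45 - 20}}{l - 95} = \frac{D + \sqrt{-65}}{-95 + l} = \frac{D + i \sqrt{65}}{-95 + l}$)
$\left(25715 - \left(12365 + x{\left(\left(-7\right) 5,3 \right)}\right)\right) + 5085 = \left(25715 - \left(12365 + \frac{3 + i \sqrt{65}}{-95 - 35}\right)\right) + 5085 = \left(25715 - \left(12365 + \frac{3 + i \sqrt{65}}{-130}\right)\right) + 5085 = \left(25715 - \left(12365 - \frac{3 + i \sqrt{65}}{130}\right)\right) + 5085 = \left(25715 - \left(\frac{1607447}{130} - \frac{i \sqrt{65}}{130}\right)\right) + 5085 = \left(\frac{1735503}{130} + \frac{i \sqrt{65}}{130}\right) + 5085 = \frac{2396553}{130} + \frac{i \sqrt{65}}{130}$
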